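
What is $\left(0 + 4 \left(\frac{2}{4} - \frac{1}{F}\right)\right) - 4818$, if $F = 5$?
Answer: $- \frac{24084}{5} \approx -4816.8$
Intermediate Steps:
$\left(0 + 4 \left(\frac{2}{4} - \frac{1}{F}\right)\right) - 4818 = \left(0 + 4 \left(\frac{2}{4} - \frac{1}{5}\right)\right) - 4818 = \left(0 + 4 \left(2 \cdot \frac{1}{4} - \frac{1}{5}\right)\right) - 4818 = \left(0 + 4 \left(\frac{1}{2} - \frac{1}{5}\right)\right) - 4818 = \left(0 + 4 \cdot \frac{3}{10}\right) - 4818 = \left(0 + \frac{6}{5}\right) - 4818 = \frac{6}{5} - 4818 = - \frac{24084}{5}$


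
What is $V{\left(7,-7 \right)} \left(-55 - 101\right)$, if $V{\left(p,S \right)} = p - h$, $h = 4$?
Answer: $-468$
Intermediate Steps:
$V{\left(p,S \right)} = -4 + p$ ($V{\left(p,S \right)} = p - 4 = -4 + p$)
$V{\left(7,-7 \right)} \left(-55 - 101\right) = \left(-4 + 7\right) \left(-55 - 101\right) = 3 \left(-156\right) = -468$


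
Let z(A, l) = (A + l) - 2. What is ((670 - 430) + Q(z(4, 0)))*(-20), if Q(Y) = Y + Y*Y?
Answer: -4920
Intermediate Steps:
z(A, l) = -2 + A + l
Q(Y) = Y + Y²
((670 - 430) + Q(z(4, 0)))*(-20) = ((670 - 430) + (-2 + 4 + 0)*(1 + (-2 + 4 + 0)))*(-20) = (240 + 2*(1 + 2))*(-20) = (240 + 2*3)*(-20) = (240 + 6)*(-20) = 246*(-20) = -4920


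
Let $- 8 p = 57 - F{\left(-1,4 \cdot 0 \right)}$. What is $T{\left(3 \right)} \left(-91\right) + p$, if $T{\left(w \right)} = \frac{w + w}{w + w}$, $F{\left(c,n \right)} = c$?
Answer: $- \frac{393}{4} \approx -98.25$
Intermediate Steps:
$p = - \frac{29}{4}$ ($p = - \frac{57 - -1}{8} = - \frac{57 + 1}{8} = \left(- \frac{1}{8}\right) 58 = - \frac{29}{4} \approx -7.25$)
$T{\left(w \right)} = 1$ ($T{\left(w \right)} = \frac{2 w}{2 w} = 2 w \frac{1}{2 w} = 1$)
$T{\left(3 \right)} \left(-91\right) + p = 1 \left(-91\right) - \frac{29}{4} = -91 - \frac{29}{4} = - \frac{393}{4}$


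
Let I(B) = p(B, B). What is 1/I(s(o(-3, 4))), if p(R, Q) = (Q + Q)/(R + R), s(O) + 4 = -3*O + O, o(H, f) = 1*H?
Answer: 1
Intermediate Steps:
o(H, f) = H
s(O) = -4 - 2*O (s(O) = -4 + (-3*O + O) = -4 - 2*O)
p(R, Q) = Q/R (p(R, Q) = (2*Q)/((2*R)) = (2*Q)*(1/(2*R)) = Q/R)
I(B) = 1 (I(B) = B/B = 1)
1/I(s(o(-3, 4))) = 1/1 = 1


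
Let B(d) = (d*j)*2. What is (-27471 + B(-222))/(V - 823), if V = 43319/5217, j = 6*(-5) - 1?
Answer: 71509419/4250272 ≈ 16.825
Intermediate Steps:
j = -31 (j = -30 - 1 = -31)
B(d) = -62*d (B(d) = (d*(-31))*2 = -31*d*2 = -62*d)
V = 43319/5217 (V = 43319*(1/5217) = 43319/5217 ≈ 8.3034)
(-27471 + B(-222))/(V - 823) = (-27471 - 62*(-222))/(43319/5217 - 823) = (-27471 + 13764)/(-4250272/5217) = -13707*(-5217/4250272) = 71509419/4250272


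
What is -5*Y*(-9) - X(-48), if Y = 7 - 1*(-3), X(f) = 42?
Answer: 408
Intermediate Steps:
Y = 10 (Y = 7 + 3 = 10)
-5*Y*(-9) - X(-48) = -5*10*(-9) - 1*42 = -50*(-9) - 42 = 450 - 42 = 408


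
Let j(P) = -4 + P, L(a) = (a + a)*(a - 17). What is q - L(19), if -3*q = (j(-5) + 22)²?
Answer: -397/3 ≈ -132.33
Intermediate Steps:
L(a) = 2*a*(-17 + a) (L(a) = (2*a)*(-17 + a) = 2*a*(-17 + a))
q = -169/3 (q = -((-4 - 5) + 22)²/3 = -(-9 + 22)²/3 = -⅓*13² = -⅓*169 = -169/3 ≈ -56.333)
q - L(19) = -169/3 - 2*19*(-17 + 19) = -169/3 - 2*19*2 = -169/3 - 1*76 = -169/3 - 76 = -397/3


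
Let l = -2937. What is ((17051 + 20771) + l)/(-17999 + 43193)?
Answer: 34885/25194 ≈ 1.3847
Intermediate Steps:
((17051 + 20771) + l)/(-17999 + 43193) = ((17051 + 20771) - 2937)/(-17999 + 43193) = (37822 - 2937)/25194 = 34885*(1/25194) = 34885/25194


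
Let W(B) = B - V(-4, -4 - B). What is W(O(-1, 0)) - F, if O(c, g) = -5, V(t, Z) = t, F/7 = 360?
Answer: -2521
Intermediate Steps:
F = 2520 (F = 7*360 = 2520)
W(B) = 4 + B (W(B) = B - 1*(-4) = B + 4 = 4 + B)
W(O(-1, 0)) - F = (4 - 5) - 1*2520 = -1 - 2520 = -2521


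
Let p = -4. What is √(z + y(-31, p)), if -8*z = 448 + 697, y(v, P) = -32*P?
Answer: 11*I*√2/4 ≈ 3.8891*I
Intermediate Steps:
z = -1145/8 (z = -(448 + 697)/8 = -⅛*1145 = -1145/8 ≈ -143.13)
√(z + y(-31, p)) = √(-1145/8 - 32*(-4)) = √(-1145/8 + 128) = √(-121/8) = 11*I*√2/4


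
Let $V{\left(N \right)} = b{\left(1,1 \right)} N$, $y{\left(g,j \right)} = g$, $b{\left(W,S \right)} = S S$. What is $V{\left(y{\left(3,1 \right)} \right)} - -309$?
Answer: $312$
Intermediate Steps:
$b{\left(W,S \right)} = S^{2}$
$V{\left(N \right)} = N$ ($V{\left(N \right)} = 1^{2} N = 1 N = N$)
$V{\left(y{\left(3,1 \right)} \right)} - -309 = 3 - -309 = 3 + 309 = 312$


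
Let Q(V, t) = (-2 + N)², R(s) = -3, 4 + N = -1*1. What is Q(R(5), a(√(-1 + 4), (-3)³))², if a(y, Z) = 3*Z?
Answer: 2401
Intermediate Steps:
N = -5 (N = -4 - 1*1 = -4 - 1 = -5)
Q(V, t) = 49 (Q(V, t) = (-2 - 5)² = (-7)² = 49)
Q(R(5), a(√(-1 + 4), (-3)³))² = 49² = 2401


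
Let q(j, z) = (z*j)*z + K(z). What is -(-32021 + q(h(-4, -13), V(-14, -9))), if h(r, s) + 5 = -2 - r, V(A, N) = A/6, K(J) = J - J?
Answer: 96112/3 ≈ 32037.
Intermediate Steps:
K(J) = 0
V(A, N) = A/6
h(r, s) = -7 - r (h(r, s) = -5 + (-2 - r) = -7 - r)
q(j, z) = j*z**2 (q(j, z) = (z*j)*z + 0 = (j*z)*z + 0 = j*z**2 + 0 = j*z**2)
-(-32021 + q(h(-4, -13), V(-14, -9))) = -(-32021 + (-7 - 1*(-4))*((1/6)*(-14))**2) = -(-32021 + (-7 + 4)*(-7/3)**2) = -(-32021 - 3*49/9) = -(-32021 - 49/3) = -1*(-96112/3) = 96112/3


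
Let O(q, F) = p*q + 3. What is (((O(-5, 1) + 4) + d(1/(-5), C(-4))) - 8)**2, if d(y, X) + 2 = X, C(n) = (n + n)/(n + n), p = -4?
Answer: 324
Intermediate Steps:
C(n) = 1 (C(n) = (2*n)/((2*n)) = (2*n)*(1/(2*n)) = 1)
d(y, X) = -2 + X
O(q, F) = 3 - 4*q (O(q, F) = -4*q + 3 = 3 - 4*q)
(((O(-5, 1) + 4) + d(1/(-5), C(-4))) - 8)**2 = ((((3 - 4*(-5)) + 4) + (-2 + 1)) - 8)**2 = ((((3 + 20) + 4) - 1) - 8)**2 = (((23 + 4) - 1) - 8)**2 = ((27 - 1) - 8)**2 = (26 - 8)**2 = 18**2 = 324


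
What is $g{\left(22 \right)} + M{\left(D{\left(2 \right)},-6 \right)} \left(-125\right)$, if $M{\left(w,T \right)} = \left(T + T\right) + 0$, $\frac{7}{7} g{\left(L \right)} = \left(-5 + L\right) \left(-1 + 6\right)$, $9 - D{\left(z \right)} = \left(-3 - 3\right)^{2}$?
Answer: $1585$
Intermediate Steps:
$D{\left(z \right)} = -27$ ($D{\left(z \right)} = 9 - \left(-3 - 3\right)^{2} = 9 - \left(-6\right)^{2} = 9 - 36 = -27$)
$g{\left(L \right)} = -25 + 5 L$ ($g{\left(L \right)} = \left(-5 + L\right) \left(-1 + 6\right) = \left(-5 + L\right) 5 = -25 + 5 L$)
$M{\left(w,T \right)} = 2 T$ ($M{\left(w,T \right)} = 2 T + 0 = 2 T$)
$g{\left(22 \right)} + M{\left(D{\left(2 \right)},-6 \right)} \left(-125\right) = \left(-25 + 5 \cdot 22\right) + 2 \left(-6\right) \left(-125\right) = \left(-25 + 110\right) - -1500 = 85 + 1500 = 1585$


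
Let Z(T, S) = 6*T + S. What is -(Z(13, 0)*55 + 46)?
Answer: -4336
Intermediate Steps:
Z(T, S) = S + 6*T
-(Z(13, 0)*55 + 46) = -((0 + 6*13)*55 + 46) = -((0 + 78)*55 + 46) = -(78*55 + 46) = -(4290 + 46) = -1*4336 = -4336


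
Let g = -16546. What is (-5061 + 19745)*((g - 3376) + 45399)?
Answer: 374104268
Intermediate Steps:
(-5061 + 19745)*((g - 3376) + 45399) = (-5061 + 19745)*((-16546 - 3376) + 45399) = 14684*(-19922 + 45399) = 14684*25477 = 374104268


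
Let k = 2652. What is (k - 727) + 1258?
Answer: 3183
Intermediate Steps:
(k - 727) + 1258 = (2652 - 727) + 1258 = 1925 + 1258 = 3183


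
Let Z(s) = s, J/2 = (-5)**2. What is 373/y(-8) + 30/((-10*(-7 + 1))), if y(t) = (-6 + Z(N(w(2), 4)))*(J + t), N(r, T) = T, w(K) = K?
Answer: -331/84 ≈ -3.9405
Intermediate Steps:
J = 50 (J = 2*(-5)**2 = 2*25 = 50)
y(t) = -100 - 2*t (y(t) = (-6 + 4)*(50 + t) = -2*(50 + t) = -100 - 2*t)
373/y(-8) + 30/((-10*(-7 + 1))) = 373/(-100 - 2*(-8)) + 30/((-10*(-7 + 1))) = 373/(-100 + 16) + 30/((-10*(-6))) = 373/(-84) + 30/60 = 373*(-1/84) + 30*(1/60) = -373/84 + 1/2 = -331/84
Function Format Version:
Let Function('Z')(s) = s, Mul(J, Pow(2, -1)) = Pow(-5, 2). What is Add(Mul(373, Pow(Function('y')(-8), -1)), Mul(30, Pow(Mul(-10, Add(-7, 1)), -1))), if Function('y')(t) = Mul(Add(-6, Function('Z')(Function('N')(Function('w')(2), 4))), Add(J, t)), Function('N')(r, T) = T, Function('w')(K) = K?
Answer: Rational(-331, 84) ≈ -3.9405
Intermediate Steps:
J = 50 (J = Mul(2, Pow(-5, 2)) = Mul(2, 25) = 50)
Function('y')(t) = Add(-100, Mul(-2, t)) (Function('y')(t) = Mul(Add(-6, 4), Add(50, t)) = Mul(-2, Add(50, t)) = Add(-100, Mul(-2, t)))
Add(Mul(373, Pow(Function('y')(-8), -1)), Mul(30, Pow(Mul(-10, Add(-7, 1)), -1))) = Add(Mul(373, Pow(Add(-100, Mul(-2, -8)), -1)), Mul(30, Pow(Mul(-10, Add(-7, 1)), -1))) = Add(Mul(373, Pow(Add(-100, 16), -1)), Mul(30, Pow(Mul(-10, -6), -1))) = Add(Mul(373, Pow(-84, -1)), Mul(30, Pow(60, -1))) = Add(Mul(373, Rational(-1, 84)), Mul(30, Rational(1, 60))) = Add(Rational(-373, 84), Rational(1, 2)) = Rational(-331, 84)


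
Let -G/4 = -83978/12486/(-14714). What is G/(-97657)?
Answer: 83978/4485361693407 ≈ 1.8723e-8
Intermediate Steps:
G = -83978/45929751 (G = -4*(-83978/12486)/(-14714) = -4*(-83978*1/12486)*(-1)/14714 = -(-167956)*(-1)/(6243*14714) = -4*41989/91859502 = -83978/45929751 ≈ -0.0018284)
G/(-97657) = -83978/45929751/(-97657) = -83978/45929751*(-1/97657) = 83978/4485361693407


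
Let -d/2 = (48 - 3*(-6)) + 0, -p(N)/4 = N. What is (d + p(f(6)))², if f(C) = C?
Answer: 24336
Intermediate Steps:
p(N) = -4*N
d = -132 (d = -2*((48 - 3*(-6)) + 0) = -2*((48 + 18) + 0) = -2*(66 + 0) = -2*66 = -132)
(d + p(f(6)))² = (-132 - 4*6)² = (-132 - 24)² = (-156)² = 24336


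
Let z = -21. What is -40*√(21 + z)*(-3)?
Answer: 0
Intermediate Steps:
-40*√(21 + z)*(-3) = -40*√(21 - 21)*(-3) = -40*√0*(-3) = -40*0*(-3) = 0*(-3) = 0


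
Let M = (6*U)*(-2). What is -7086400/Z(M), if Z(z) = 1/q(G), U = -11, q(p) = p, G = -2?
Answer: 14172800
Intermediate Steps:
M = 132 (M = (6*(-11))*(-2) = -66*(-2) = 132)
Z(z) = -½ (Z(z) = 1/(-2) = -½)
-7086400/Z(M) = -7086400/(-½) = -7086400*(-2) = 14172800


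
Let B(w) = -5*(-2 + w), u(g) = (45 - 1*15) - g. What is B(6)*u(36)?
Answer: 120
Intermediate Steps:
u(g) = 30 - g (u(g) = (45 - 15) - g = 30 - g)
B(w) = 10 - 5*w
B(6)*u(36) = (10 - 5*6)*(30 - 1*36) = (10 - 30)*(30 - 36) = -20*(-6) = 120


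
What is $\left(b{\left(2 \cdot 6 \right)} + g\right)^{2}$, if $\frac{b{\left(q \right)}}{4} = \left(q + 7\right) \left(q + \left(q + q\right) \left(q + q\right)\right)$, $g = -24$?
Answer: $1994872896$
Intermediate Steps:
$b{\left(q \right)} = 4 \left(7 + q\right) \left(q + 4 q^{2}\right)$ ($b{\left(q \right)} = 4 \left(q + 7\right) \left(q + \left(q + q\right) \left(q + q\right)\right) = 4 \left(7 + q\right) \left(q + 2 q 2 q\right) = 4 \left(7 + q\right) \left(q + 4 q^{2}\right)$)
$\left(b{\left(2 \cdot 6 \right)} + g\right)^{2} = \left(4 \cdot 2 \cdot 6 \left(7 + 4 \left(2 \cdot 6\right)^{2} + 29 \cdot 2 \cdot 6\right) - 24\right)^{2} = \left(4 \cdot 12 \left(7 + 4 \cdot 12^{2} + 29 \cdot 12\right) - 24\right)^{2} = \left(4 \cdot 12 \left(7 + 4 \cdot 144 + 348\right) - 24\right)^{2} = \left(4 \cdot 12 \left(7 + 576 + 348\right) - 24\right)^{2} = \left(4 \cdot 12 \cdot 931 - 24\right)^{2} = \left(44688 - 24\right)^{2} = 44664^{2} = 1994872896$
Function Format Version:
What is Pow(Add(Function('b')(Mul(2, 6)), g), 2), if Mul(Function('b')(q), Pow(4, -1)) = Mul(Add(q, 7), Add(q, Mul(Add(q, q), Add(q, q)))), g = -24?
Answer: 1994872896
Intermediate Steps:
Function('b')(q) = Mul(4, Add(7, q), Add(q, Mul(4, Pow(q, 2)))) (Function('b')(q) = Mul(4, Mul(Add(q, 7), Add(q, Mul(Add(q, q), Add(q, q))))) = Mul(4, Mul(Add(7, q), Add(q, Mul(Mul(2, q), Mul(2, q))))) = Mul(4, Mul(Add(7, q), Add(q, Mul(4, Pow(q, 2))))) = Mul(4, Add(7, q), Add(q, Mul(4, Pow(q, 2)))))
Pow(Add(Function('b')(Mul(2, 6)), g), 2) = Pow(Add(Mul(4, Mul(2, 6), Add(7, Mul(4, Pow(Mul(2, 6), 2)), Mul(29, Mul(2, 6)))), -24), 2) = Pow(Add(Mul(4, 12, Add(7, Mul(4, Pow(12, 2)), Mul(29, 12))), -24), 2) = Pow(Add(Mul(4, 12, Add(7, Mul(4, 144), 348)), -24), 2) = Pow(Add(Mul(4, 12, Add(7, 576, 348)), -24), 2) = Pow(Add(Mul(4, 12, 931), -24), 2) = Pow(Add(44688, -24), 2) = Pow(44664, 2) = 1994872896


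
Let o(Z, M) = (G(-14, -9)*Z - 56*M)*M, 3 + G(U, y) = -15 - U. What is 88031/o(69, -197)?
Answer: -88031/2118932 ≈ -0.041545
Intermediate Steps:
G(U, y) = -18 - U (G(U, y) = -3 + (-15 - U) = -18 - U)
o(Z, M) = M*(-56*M - 4*Z) (o(Z, M) = ((-18 - 1*(-14))*Z - 56*M)*M = ((-18 + 14)*Z - 56*M)*M = (-4*Z - 56*M)*M = (-56*M - 4*Z)*M = M*(-56*M - 4*Z))
88031/o(69, -197) = 88031/((-4*(-197)*(69 + 14*(-197)))) = 88031/((-4*(-197)*(69 - 2758))) = 88031/((-4*(-197)*(-2689))) = 88031/(-2118932) = 88031*(-1/2118932) = -88031/2118932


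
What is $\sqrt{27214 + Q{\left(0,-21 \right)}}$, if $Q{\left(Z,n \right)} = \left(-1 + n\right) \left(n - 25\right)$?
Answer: $\sqrt{28226} \approx 168.01$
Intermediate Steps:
$Q{\left(Z,n \right)} = \left(-1 + n\right) \left(-25 + n\right)$
$\sqrt{27214 + Q{\left(0,-21 \right)}} = \sqrt{27214 + \left(25 + \left(-21\right)^{2} - -546\right)} = \sqrt{27214 + \left(25 + 441 + 546\right)} = \sqrt{27214 + 1012} = \sqrt{28226}$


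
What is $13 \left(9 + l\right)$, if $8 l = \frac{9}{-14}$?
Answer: $\frac{12987}{112} \approx 115.96$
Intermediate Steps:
$l = - \frac{9}{112}$ ($l = \frac{9 \frac{1}{-14}}{8} = \frac{9 \left(- \frac{1}{14}\right)}{8} = \frac{1}{8} \left(- \frac{9}{14}\right) = - \frac{9}{112} \approx -0.080357$)
$13 \left(9 + l\right) = 13 \left(9 - \frac{9}{112}\right) = 13 \cdot \frac{999}{112} = \frac{12987}{112}$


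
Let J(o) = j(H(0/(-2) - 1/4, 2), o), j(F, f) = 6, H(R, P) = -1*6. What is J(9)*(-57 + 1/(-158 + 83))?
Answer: -8552/25 ≈ -342.08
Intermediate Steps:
H(R, P) = -6
J(o) = 6
J(9)*(-57 + 1/(-158 + 83)) = 6*(-57 + 1/(-158 + 83)) = 6*(-57 + 1/(-75)) = 6*(-57 - 1/75) = 6*(-4276/75) = -8552/25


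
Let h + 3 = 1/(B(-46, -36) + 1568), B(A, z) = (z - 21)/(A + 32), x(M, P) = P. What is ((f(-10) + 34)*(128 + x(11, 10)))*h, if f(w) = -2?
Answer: -291513408/22009 ≈ -13245.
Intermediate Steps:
B(A, z) = (-21 + z)/(32 + A)
h = -66013/22009 (h = -3 + 1/((-21 - 36)/(32 - 46) + 1568) = -3 + 1/(-57/(-14) + 1568) = -3 + 1/(-1/14*(-57) + 1568) = -3 + 1/(57/14 + 1568) = -3 + 1/(22009/14) = -3 + 14/22009 = -66013/22009 ≈ -2.9994)
((f(-10) + 34)*(128 + x(11, 10)))*h = ((-2 + 34)*(128 + 10))*(-66013/22009) = (32*138)*(-66013/22009) = 4416*(-66013/22009) = -291513408/22009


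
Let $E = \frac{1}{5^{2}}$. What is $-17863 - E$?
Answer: $- \frac{446576}{25} \approx -17863.0$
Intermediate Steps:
$E = \frac{1}{25} \approx 0.04$
$-17863 - E = -17863 - \frac{1}{25} = - \frac{446576}{25}$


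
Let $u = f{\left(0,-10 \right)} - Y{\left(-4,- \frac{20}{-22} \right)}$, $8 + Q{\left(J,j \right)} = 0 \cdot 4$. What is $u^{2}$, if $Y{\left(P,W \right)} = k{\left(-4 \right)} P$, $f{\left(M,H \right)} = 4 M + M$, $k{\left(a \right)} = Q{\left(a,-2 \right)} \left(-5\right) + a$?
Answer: $20736$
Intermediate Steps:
$Q{\left(J,j \right)} = -8$ ($Q{\left(J,j \right)} = -8 + 0 \cdot 4 = -8 + 0 = -8$)
$k{\left(a \right)} = 40 + a$ ($k{\left(a \right)} = \left(-8\right) \left(-5\right) + a = 40 + a$)
$f{\left(M,H \right)} = 5 M$
$Y{\left(P,W \right)} = 36 P$ ($Y{\left(P,W \right)} = \left(40 - 4\right) P = 36 P$)
$u = 144$ ($u = 5 \cdot 0 - 36 \left(-4\right) = 0 - -144 = 0 + 144 = 144$)
$u^{2} = 144^{2} = 20736$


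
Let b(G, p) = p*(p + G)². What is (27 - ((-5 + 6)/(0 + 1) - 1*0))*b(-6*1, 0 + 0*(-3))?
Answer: 0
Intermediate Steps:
b(G, p) = p*(G + p)²
(27 - ((-5 + 6)/(0 + 1) - 1*0))*b(-6*1, 0 + 0*(-3)) = (27 - ((-5 + 6)/(0 + 1) - 1*0))*((0 + 0*(-3))*(-6*1 + (0 + 0*(-3)))²) = (27 - (1/1 + 0))*((0 + 0)*(-6 + (0 + 0))²) = (27 - (1*1 + 0))*(0*(-6 + 0)²) = (27 - (1 + 0))*(0*(-6)²) = (27 - 1*1)*(0*36) = (27 - 1)*0 = 26*0 = 0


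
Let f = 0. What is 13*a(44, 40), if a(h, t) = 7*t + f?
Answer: 3640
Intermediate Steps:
a(h, t) = 7*t (a(h, t) = 7*t + 0 = 7*t)
13*a(44, 40) = 13*(7*40) = 13*280 = 3640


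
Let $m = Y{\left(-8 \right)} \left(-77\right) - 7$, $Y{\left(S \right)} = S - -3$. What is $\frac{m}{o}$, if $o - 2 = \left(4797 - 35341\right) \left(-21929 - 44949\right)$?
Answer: $\frac{189}{1021360817} \approx 1.8505 \cdot 10^{-7}$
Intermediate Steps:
$Y{\left(S \right)} = 3 + S$ ($Y{\left(S \right)} = S + 3 = 3 + S$)
$m = 378$ ($m = \left(3 - 8\right) \left(-77\right) - 7 = \left(-5\right) \left(-77\right) - 7 = 385 - 7 = 378$)
$o = 2042721634$ ($o = 2 + \left(4797 - 35341\right) \left(-21929 - 44949\right) = 2 - -2042721632 = 2 + 2042721632 = 2042721634$)
$\frac{m}{o} = \frac{378}{2042721634} = 378 \cdot \frac{1}{2042721634} = \frac{189}{1021360817}$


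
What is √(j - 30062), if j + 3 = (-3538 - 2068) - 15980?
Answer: 3*I*√5739 ≈ 227.27*I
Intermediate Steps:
j = -21589 (j = -3 + ((-3538 - 2068) - 15980) = -3 + (-5606 - 15980) = -3 - 21586 = -21589)
√(j - 30062) = √(-21589 - 30062) = √(-51651) = 3*I*√5739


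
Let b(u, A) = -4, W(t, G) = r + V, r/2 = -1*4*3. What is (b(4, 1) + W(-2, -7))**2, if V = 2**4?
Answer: 144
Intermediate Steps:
V = 16
r = -24 (r = 2*(-1*4*3) = 2*(-4*3) = 2*(-12) = -24)
W(t, G) = -8 (W(t, G) = -24 + 16 = -8)
(b(4, 1) + W(-2, -7))**2 = (-4 - 8)**2 = (-12)**2 = 144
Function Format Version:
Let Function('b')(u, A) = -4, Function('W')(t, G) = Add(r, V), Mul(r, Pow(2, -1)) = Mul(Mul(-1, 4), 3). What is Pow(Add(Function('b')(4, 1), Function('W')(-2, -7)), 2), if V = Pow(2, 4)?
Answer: 144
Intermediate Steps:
V = 16
r = -24 (r = Mul(2, Mul(Mul(-1, 4), 3)) = Mul(2, Mul(-4, 3)) = Mul(2, -12) = -24)
Function('W')(t, G) = -8 (Function('W')(t, G) = Add(-24, 16) = -8)
Pow(Add(Function('b')(4, 1), Function('W')(-2, -7)), 2) = Pow(Add(-4, -8), 2) = Pow(-12, 2) = 144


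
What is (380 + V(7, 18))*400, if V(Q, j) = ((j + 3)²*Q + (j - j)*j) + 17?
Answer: 1393600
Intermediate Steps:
V(Q, j) = 17 + Q*(3 + j)² (V(Q, j) = ((3 + j)²*Q + 0*j) + 17 = (Q*(3 + j)² + 0) + 17 = Q*(3 + j)² + 17 = 17 + Q*(3 + j)²)
(380 + V(7, 18))*400 = (380 + (17 + 7*(3 + 18)²))*400 = (380 + (17 + 7*21²))*400 = (380 + (17 + 7*441))*400 = (380 + (17 + 3087))*400 = (380 + 3104)*400 = 3484*400 = 1393600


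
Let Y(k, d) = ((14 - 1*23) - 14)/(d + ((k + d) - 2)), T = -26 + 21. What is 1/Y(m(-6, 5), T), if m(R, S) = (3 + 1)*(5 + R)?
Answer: 16/23 ≈ 0.69565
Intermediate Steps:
m(R, S) = 20 + 4*R (m(R, S) = 4*(5 + R) = 20 + 4*R)
T = -5
Y(k, d) = -23/(-2 + k + 2*d) (Y(k, d) = ((14 - 23) - 14)/(d + ((d + k) - 2)) = (-9 - 14)/(d + (-2 + d + k)) = -23/(-2 + k + 2*d))
1/Y(m(-6, 5), T) = 1/(-23/(-2 + (20 + 4*(-6)) + 2*(-5))) = 1/(-23/(-2 + (20 - 24) - 10)) = 1/(-23/(-2 - 4 - 10)) = 1/(-23/(-16)) = 1/(-23*(-1/16)) = 1/(23/16) = 16/23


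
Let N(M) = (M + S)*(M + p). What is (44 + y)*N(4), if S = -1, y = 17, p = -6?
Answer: -366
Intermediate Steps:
N(M) = (-1 + M)*(-6 + M) (N(M) = (M - 1)*(M - 6) = (-1 + M)*(-6 + M))
(44 + y)*N(4) = (44 + 17)*(6 + 4² - 7*4) = 61*(6 + 16 - 28) = 61*(-6) = -366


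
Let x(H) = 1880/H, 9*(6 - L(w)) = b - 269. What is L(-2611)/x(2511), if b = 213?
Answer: 3069/188 ≈ 16.324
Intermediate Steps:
L(w) = 110/9 (L(w) = 6 - (213 - 269)/9 = 6 - ⅑*(-56) = 6 + 56/9 = 110/9)
L(-2611)/x(2511) = 110/(9*((1880/2511))) = 110/(9*((1880*(1/2511)))) = 110/(9*(1880/2511)) = (110/9)*(2511/1880) = 3069/188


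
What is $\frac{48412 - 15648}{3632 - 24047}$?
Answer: $- \frac{32764}{20415} \approx -1.6049$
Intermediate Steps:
$\frac{48412 - 15648}{3632 - 24047} = \frac{32764}{-20415} = 32764 \left(- \frac{1}{20415}\right) = - \frac{32764}{20415}$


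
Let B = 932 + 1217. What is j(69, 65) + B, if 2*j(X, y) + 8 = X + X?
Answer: 2214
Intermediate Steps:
B = 2149
j(X, y) = -4 + X (j(X, y) = -4 + (X + X)/2 = -4 + (2*X)/2 = -4 + X)
j(69, 65) + B = (-4 + 69) + 2149 = 65 + 2149 = 2214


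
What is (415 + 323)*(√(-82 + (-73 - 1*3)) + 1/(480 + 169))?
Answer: 738/649 + 738*I*√158 ≈ 1.1371 + 9276.5*I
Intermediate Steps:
(415 + 323)*(√(-82 + (-73 - 1*3)) + 1/(480 + 169)) = 738*(√(-82 + (-73 - 3)) + 1/649) = 738*(√(-82 - 76) + 1/649) = 738*(√(-158) + 1/649) = 738*(I*√158 + 1/649) = 738*(1/649 + I*√158) = 738/649 + 738*I*√158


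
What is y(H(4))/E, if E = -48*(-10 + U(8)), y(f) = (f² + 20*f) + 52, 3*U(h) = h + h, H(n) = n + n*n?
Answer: 213/56 ≈ 3.8036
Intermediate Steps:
H(n) = n + n²
U(h) = 2*h/3 (U(h) = (h + h)/3 = (2*h)/3 = 2*h/3)
y(f) = 52 + f² + 20*f
E = 224 (E = -48*(-10 + (⅔)*8) = -48*(-10 + 16/3) = -48*(-14/3) = 224)
y(H(4))/E = (52 + (4*(1 + 4))² + 20*(4*(1 + 4)))/224 = (52 + (4*5)² + 20*(4*5))*(1/224) = (52 + 20² + 20*20)*(1/224) = (52 + 400 + 400)*(1/224) = 852*(1/224) = 213/56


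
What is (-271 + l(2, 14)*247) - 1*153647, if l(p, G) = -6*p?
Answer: -156882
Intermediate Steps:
(-271 + l(2, 14)*247) - 1*153647 = (-271 - 6*2*247) - 1*153647 = (-271 - 12*247) - 153647 = (-271 - 2964) - 153647 = -3235 - 153647 = -156882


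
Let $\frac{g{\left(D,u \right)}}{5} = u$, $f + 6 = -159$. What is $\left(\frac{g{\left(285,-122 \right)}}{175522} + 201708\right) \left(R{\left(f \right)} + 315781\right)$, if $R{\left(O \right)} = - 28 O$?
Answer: $\frac{5671769094848683}{87761} \approx 6.4627 \cdot 10^{10}$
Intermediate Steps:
$f = -165$ ($f = -6 - 159 = -165$)
$g{\left(D,u \right)} = 5 u$
$\left(\frac{g{\left(285,-122 \right)}}{175522} + 201708\right) \left(R{\left(f \right)} + 315781\right) = \left(\frac{5 \left(-122\right)}{175522} + 201708\right) \left(\left(-28\right) \left(-165\right) + 315781\right) = \left(\left(-610\right) \frac{1}{175522} + 201708\right) \left(4620 + 315781\right) = \left(- \frac{305}{87761} + 201708\right) 320401 = \frac{17702095483}{87761} \cdot 320401 = \frac{5671769094848683}{87761}$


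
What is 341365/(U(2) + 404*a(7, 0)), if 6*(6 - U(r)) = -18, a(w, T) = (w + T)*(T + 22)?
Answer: 68273/12445 ≈ 5.4860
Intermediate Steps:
a(w, T) = (22 + T)*(T + w) (a(w, T) = (T + w)*(22 + T) = (22 + T)*(T + w))
U(r) = 9 (U(r) = 6 - 1/6*(-18) = 6 + 3 = 9)
341365/(U(2) + 404*a(7, 0)) = 341365/(9 + 404*(0**2 + 22*0 + 22*7 + 0*7)) = 341365/(9 + 404*(0 + 0 + 154 + 0)) = 341365/(9 + 404*154) = 341365/(9 + 62216) = 341365/62225 = 341365*(1/62225) = 68273/12445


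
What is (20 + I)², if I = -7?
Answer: 169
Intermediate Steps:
(20 + I)² = (20 - 7)² = 13² = 169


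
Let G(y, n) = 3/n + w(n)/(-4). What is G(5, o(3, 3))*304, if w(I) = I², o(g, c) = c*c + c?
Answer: -10868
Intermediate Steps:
o(g, c) = c + c² (o(g, c) = c² + c = c + c²)
G(y, n) = 3/n - n²/4 (G(y, n) = 3/n + n²/(-4) = 3/n + n²*(-¼) = 3/n - n²/4)
G(5, o(3, 3))*304 = ((12 - (3*(1 + 3))³)/(4*((3*(1 + 3)))))*304 = ((12 - (3*4)³)/(4*((3*4))))*304 = ((¼)*(12 - 1*12³)/12)*304 = ((¼)*(1/12)*(12 - 1*1728))*304 = ((¼)*(1/12)*(12 - 1728))*304 = ((¼)*(1/12)*(-1716))*304 = -143/4*304 = -10868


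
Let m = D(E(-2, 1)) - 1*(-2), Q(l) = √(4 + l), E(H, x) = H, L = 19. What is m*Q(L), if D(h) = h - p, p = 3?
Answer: -3*√23 ≈ -14.387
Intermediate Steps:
D(h) = -3 + h (D(h) = h - 1*3 = h - 3 = -3 + h)
m = -3 (m = (-3 - 2) - 1*(-2) = -5 + 2 = -3)
m*Q(L) = -3*√(4 + 19) = -3*√23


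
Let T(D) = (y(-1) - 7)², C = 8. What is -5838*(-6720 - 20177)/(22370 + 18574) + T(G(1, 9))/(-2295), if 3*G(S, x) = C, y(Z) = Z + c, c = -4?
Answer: 6673439971/1740120 ≈ 3835.0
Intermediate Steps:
y(Z) = -4 + Z (y(Z) = Z - 4 = -4 + Z)
G(S, x) = 8/3 (G(S, x) = (⅓)*8 = 8/3)
T(D) = 144 (T(D) = ((-4 - 1) - 7)² = (-5 - 7)² = (-12)² = 144)
-5838*(-6720 - 20177)/(22370 + 18574) + T(G(1, 9))/(-2295) = -5838*(-6720 - 20177)/(22370 + 18574) + 144/(-2295) = -5838/(40944/(-26897)) + 144*(-1/2295) = -5838/(40944*(-1/26897)) - 16/255 = -5838/(-40944/26897) - 16/255 = -5838*(-26897/40944) - 16/255 = 26170781/6824 - 16/255 = 6673439971/1740120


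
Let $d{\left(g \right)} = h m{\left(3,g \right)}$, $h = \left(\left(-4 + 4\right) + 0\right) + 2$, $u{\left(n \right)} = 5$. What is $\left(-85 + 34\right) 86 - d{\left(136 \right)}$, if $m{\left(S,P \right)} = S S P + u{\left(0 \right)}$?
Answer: $-6844$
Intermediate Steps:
$m{\left(S,P \right)} = 5 + P S^{2}$ ($m{\left(S,P \right)} = S S P + 5 = S^{2} P + 5 = P S^{2} + 5 = 5 + P S^{2}$)
$h = 2$ ($h = \left(0 + 0\right) + 2 = 0 + 2 = 2$)
$d{\left(g \right)} = 10 + 18 g$ ($d{\left(g \right)} = 2 \left(5 + g 3^{2}\right) = 2 \left(5 + g 9\right) = 2 \left(5 + 9 g\right) = 10 + 18 g$)
$\left(-85 + 34\right) 86 - d{\left(136 \right)} = \left(-85 + 34\right) 86 - \left(10 + 18 \cdot 136\right) = \left(-51\right) 86 - \left(10 + 2448\right) = -4386 - 2458 = -6844$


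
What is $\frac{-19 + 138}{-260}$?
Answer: $- \frac{119}{260} \approx -0.45769$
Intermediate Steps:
$\frac{-19 + 138}{-260} = 119 \left(- \frac{1}{260}\right) = - \frac{119}{260}$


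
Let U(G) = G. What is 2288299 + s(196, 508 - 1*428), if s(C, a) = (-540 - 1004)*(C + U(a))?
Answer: 1862155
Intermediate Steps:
s(C, a) = -1544*C - 1544*a (s(C, a) = (-540 - 1004)*(C + a) = -1544*(C + a) = -1544*C - 1544*a)
2288299 + s(196, 508 - 1*428) = 2288299 + (-1544*196 - 1544*(508 - 1*428)) = 2288299 + (-302624 - 1544*(508 - 428)) = 2288299 + (-302624 - 1544*80) = 2288299 + (-302624 - 123520) = 2288299 - 426144 = 1862155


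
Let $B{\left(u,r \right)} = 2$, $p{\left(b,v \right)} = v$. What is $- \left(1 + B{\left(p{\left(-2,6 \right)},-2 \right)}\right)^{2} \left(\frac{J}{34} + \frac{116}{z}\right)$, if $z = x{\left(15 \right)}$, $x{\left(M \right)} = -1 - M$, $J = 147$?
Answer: $\frac{1791}{68} \approx 26.338$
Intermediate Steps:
$z = -16$ ($z = -1 - 15 = -16$)
$- \left(1 + B{\left(p{\left(-2,6 \right)},-2 \right)}\right)^{2} \left(\frac{J}{34} + \frac{116}{z}\right) = - \left(1 + 2\right)^{2} \left(\frac{147}{34} + \frac{116}{-16}\right) = - 3^{2} \left(147 \cdot \frac{1}{34} + 116 \left(- \frac{1}{16}\right)\right) = - 9 \left(\frac{147}{34} - \frac{29}{4}\right) = - \frac{9 \left(-199\right)}{68} = \left(-1\right) \left(- \frac{1791}{68}\right) = \frac{1791}{68}$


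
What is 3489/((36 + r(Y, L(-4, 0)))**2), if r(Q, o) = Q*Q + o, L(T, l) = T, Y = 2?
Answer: 1163/432 ≈ 2.6921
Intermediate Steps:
r(Q, o) = o + Q**2 (r(Q, o) = Q**2 + o = o + Q**2)
3489/((36 + r(Y, L(-4, 0)))**2) = 3489/((36 + (-4 + 2**2))**2) = 3489/((36 + (-4 + 4))**2) = 3489/((36 + 0)**2) = 3489/(36**2) = 3489/1296 = 3489*(1/1296) = 1163/432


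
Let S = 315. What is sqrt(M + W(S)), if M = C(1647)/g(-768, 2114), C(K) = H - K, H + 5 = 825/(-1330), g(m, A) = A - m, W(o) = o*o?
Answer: sqrt(14578399009048259)/383306 ≈ 315.00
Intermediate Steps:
W(o) = o**2
H = -1495/266 (H = -5 + 825/(-1330) = -5 + 825*(-1/1330) = -5 - 165/266 = -1495/266 ≈ -5.6203)
C(K) = -1495/266 - K
M = -439597/766612 (M = (-1495/266 - 1*1647)/(2114 - 1*(-768)) = (-1495/266 - 1647)/(2114 + 768) = -439597/266/2882 = -439597/266*1/2882 = -439597/766612 ≈ -0.57343)
sqrt(M + W(S)) = sqrt(-439597/766612 + 315**2) = sqrt(-439597/766612 + 99225) = sqrt(76066636103/766612) = sqrt(14578399009048259)/383306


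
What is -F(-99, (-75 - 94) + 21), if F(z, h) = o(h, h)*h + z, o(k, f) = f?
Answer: -21805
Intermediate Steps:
F(z, h) = z + h² (F(z, h) = h*h + z = h² + z = z + h²)
-F(-99, (-75 - 94) + 21) = -(-99 + ((-75 - 94) + 21)²) = -(-99 + (-169 + 21)²) = -(-99 + (-148)²) = -(-99 + 21904) = -1*21805 = -21805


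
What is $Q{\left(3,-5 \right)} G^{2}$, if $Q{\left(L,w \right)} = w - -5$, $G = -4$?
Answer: $0$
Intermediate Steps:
$Q{\left(L,w \right)} = 5 + w$ ($Q{\left(L,w \right)} = w + 5 = 5 + w$)
$Q{\left(3,-5 \right)} G^{2} = \left(5 - 5\right) \left(-4\right)^{2} = 0 \cdot 16 = 0$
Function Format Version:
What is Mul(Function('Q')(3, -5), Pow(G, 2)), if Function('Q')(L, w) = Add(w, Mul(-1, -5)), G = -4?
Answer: 0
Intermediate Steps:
Function('Q')(L, w) = Add(5, w) (Function('Q')(L, w) = Add(w, 5) = Add(5, w))
Mul(Function('Q')(3, -5), Pow(G, 2)) = Mul(Add(5, -5), Pow(-4, 2)) = Mul(0, 16) = 0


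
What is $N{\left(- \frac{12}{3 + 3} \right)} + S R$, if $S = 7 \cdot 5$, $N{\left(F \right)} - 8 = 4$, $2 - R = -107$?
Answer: $3827$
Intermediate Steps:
$R = 109$ ($R = 2 - -107 = 2 + 107 = 109$)
$N{\left(F \right)} = 12$ ($N{\left(F \right)} = 8 + 4 = 12$)
$S = 35$
$N{\left(- \frac{12}{3 + 3} \right)} + S R = 12 + 35 \cdot 109 = 12 + 3815 = 3827$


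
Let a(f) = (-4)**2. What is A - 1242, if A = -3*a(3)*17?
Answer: -2058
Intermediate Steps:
a(f) = 16
A = -816 (A = -3*16*17 = -48*17 = -816)
A - 1242 = -816 - 1242 = -2058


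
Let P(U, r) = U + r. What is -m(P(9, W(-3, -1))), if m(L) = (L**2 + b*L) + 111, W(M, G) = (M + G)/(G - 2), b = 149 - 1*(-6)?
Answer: -16375/9 ≈ -1819.4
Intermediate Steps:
b = 155 (b = 149 + 6 = 155)
W(M, G) = (G + M)/(-2 + G)
m(L) = 111 + L**2 + 155*L (m(L) = (L**2 + 155*L) + 111 = 111 + L**2 + 155*L)
-m(P(9, W(-3, -1))) = -(111 + (9 + (-1 - 3)/(-2 - 1))**2 + 155*(9 + (-1 - 3)/(-2 - 1))) = -(111 + (9 - 4/(-3))**2 + 155*(9 - 4/(-3))) = -(111 + (9 - 1/3*(-4))**2 + 155*(9 - 1/3*(-4))) = -(111 + (9 + 4/3)**2 + 155*(9 + 4/3)) = -(111 + (31/3)**2 + 155*(31/3)) = -(111 + 961/9 + 4805/3) = -1*16375/9 = -16375/9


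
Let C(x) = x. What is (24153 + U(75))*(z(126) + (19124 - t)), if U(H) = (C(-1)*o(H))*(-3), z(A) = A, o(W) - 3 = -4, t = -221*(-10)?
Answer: 411516000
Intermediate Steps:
t = 2210
o(W) = -1 (o(W) = 3 - 4 = -1)
U(H) = -3 (U(H) = -1*(-1)*(-3) = 1*(-3) = -3)
(24153 + U(75))*(z(126) + (19124 - t)) = (24153 - 3)*(126 + (19124 - 1*2210)) = 24150*(126 + (19124 - 2210)) = 24150*(126 + 16914) = 24150*17040 = 411516000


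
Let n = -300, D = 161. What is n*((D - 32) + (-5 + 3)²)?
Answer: -39900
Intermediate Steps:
n*((D - 32) + (-5 + 3)²) = -300*((161 - 32) + (-5 + 3)²) = -300*(129 + (-2)²) = -300*(129 + 4) = -300*133 = -39900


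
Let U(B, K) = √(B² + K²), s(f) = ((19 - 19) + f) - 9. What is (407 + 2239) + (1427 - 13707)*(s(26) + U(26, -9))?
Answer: -206114 - 12280*√757 ≈ -5.4398e+5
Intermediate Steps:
s(f) = -9 + f (s(f) = (0 + f) - 9 = f - 9 = -9 + f)
(407 + 2239) + (1427 - 13707)*(s(26) + U(26, -9)) = (407 + 2239) + (1427 - 13707)*((-9 + 26) + √(26² + (-9)²)) = 2646 - 12280*(17 + √(676 + 81)) = 2646 - 12280*(17 + √757) = 2646 + (-208760 - 12280*√757) = -206114 - 12280*√757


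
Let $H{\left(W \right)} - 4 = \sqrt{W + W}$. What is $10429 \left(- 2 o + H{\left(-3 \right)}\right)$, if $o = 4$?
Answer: $-41716 + 10429 i \sqrt{6} \approx -41716.0 + 25546.0 i$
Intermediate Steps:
$H{\left(W \right)} = 4 + \sqrt{2} \sqrt{W}$ ($H{\left(W \right)} = 4 + \sqrt{W + W} = 4 + \sqrt{2 W} = 4 + \sqrt{2} \sqrt{W}$)
$10429 \left(- 2 o + H{\left(-3 \right)}\right) = 10429 \left(\left(-2\right) 4 + \left(4 + \sqrt{2} \sqrt{-3}\right)\right) = 10429 \left(-8 + \left(4 + \sqrt{2} i \sqrt{3}\right)\right) = 10429 \left(-8 + \left(4 + i \sqrt{6}\right)\right) = 10429 \left(-4 + i \sqrt{6}\right) = -41716 + 10429 i \sqrt{6}$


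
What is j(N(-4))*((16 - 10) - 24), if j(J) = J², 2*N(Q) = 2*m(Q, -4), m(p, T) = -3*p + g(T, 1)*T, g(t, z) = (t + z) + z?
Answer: -7200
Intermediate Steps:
g(t, z) = t + 2*z
m(p, T) = -3*p + T*(2 + T) (m(p, T) = -3*p + (T + 2*1)*T = -3*p + (T + 2)*T = -3*p + (2 + T)*T = -3*p + T*(2 + T))
N(Q) = 8 - 3*Q (N(Q) = (2*(-3*Q - 4*(2 - 4)))/2 = (2*(-3*Q - 4*(-2)))/2 = (2*(-3*Q + 8))/2 = (2*(8 - 3*Q))/2 = (16 - 6*Q)/2 = 8 - 3*Q)
j(N(-4))*((16 - 10) - 24) = (8 - 3*(-4))²*((16 - 10) - 24) = (8 + 12)²*(6 - 24) = 20²*(-18) = 400*(-18) = -7200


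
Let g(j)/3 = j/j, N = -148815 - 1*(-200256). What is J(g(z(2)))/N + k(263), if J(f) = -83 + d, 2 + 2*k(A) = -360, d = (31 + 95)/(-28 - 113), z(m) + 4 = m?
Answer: -437612530/2417727 ≈ -181.00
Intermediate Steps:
z(m) = -4 + m
d = -42/47 (d = 126/(-141) = 126*(-1/141) = -42/47 ≈ -0.89362)
k(A) = -181 (k(A) = -1 + (1/2)*(-360) = -1 - 180 = -181)
N = 51441 (N = -148815 + 200256 = 51441)
g(j) = 3 (g(j) = 3*(j/j) = 3*1 = 3)
J(f) = -3943/47 (J(f) = -83 - 42/47 = -3943/47)
J(g(z(2)))/N + k(263) = -3943/47/51441 - 181 = -3943/47*1/51441 - 181 = -3943/2417727 - 181 = -437612530/2417727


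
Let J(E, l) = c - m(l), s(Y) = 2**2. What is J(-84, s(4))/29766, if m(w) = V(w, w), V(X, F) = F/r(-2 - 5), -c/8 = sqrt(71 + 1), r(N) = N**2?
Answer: -2/729267 - 8*sqrt(2)/4961 ≈ -0.0022833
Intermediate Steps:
s(Y) = 4
c = -48*sqrt(2) (c = -8*sqrt(71 + 1) = -48*sqrt(2) ≈ -67.882)
V(X, F) = F/49 (V(X, F) = F/((-2 - 5)**2) = F/((-7)**2) = F/49)
m(w) = w/49
J(E, l) = -48*sqrt(2) - l/49
J(-84, s(4))/29766 = (-48*sqrt(2) - 1/49*4)/29766 = (-48*sqrt(2) - 4/49)*(1/29766) = (-4/49 - 48*sqrt(2))*(1/29766) = -2/729267 - 8*sqrt(2)/4961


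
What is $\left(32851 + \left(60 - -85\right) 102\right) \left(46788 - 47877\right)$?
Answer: $-51881049$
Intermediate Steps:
$\left(32851 + \left(60 - -85\right) 102\right) \left(46788 - 47877\right) = \left(32851 + \left(60 + 85\right) 102\right) \left(-1089\right) = \left(32851 + 145 \cdot 102\right) \left(-1089\right) = \left(32851 + 14790\right) \left(-1089\right) = 47641 \left(-1089\right) = -51881049$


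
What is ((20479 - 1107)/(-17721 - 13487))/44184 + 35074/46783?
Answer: 12090607853963/16127202681744 ≈ 0.74970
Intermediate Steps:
((20479 - 1107)/(-17721 - 13487))/44184 + 35074/46783 = (19372/(-31208))*(1/44184) + 35074*(1/46783) = (19372*(-1/31208))*(1/44184) + 35074/46783 = -4843/7802*1/44184 + 35074/46783 = -4843/344723568 + 35074/46783 = 12090607853963/16127202681744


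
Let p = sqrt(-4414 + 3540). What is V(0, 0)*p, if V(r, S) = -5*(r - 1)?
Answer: 5*I*sqrt(874) ≈ 147.82*I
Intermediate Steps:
V(r, S) = 5 - 5*r (V(r, S) = -5*(-1 + r) = 5 - 5*r)
p = I*sqrt(874) (p = sqrt(-874) = I*sqrt(874) ≈ 29.563*I)
V(0, 0)*p = (5 - 5*0)*(I*sqrt(874)) = (5 + 0)*(I*sqrt(874)) = 5*(I*sqrt(874)) = 5*I*sqrt(874)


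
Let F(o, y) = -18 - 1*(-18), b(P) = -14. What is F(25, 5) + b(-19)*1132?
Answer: -15848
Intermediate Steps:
F(o, y) = 0 (F(o, y) = -18 + 18 = 0)
F(25, 5) + b(-19)*1132 = 0 - 14*1132 = 0 - 15848 = -15848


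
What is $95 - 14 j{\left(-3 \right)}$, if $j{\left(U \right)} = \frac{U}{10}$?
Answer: $\frac{496}{5} \approx 99.2$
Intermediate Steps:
$j{\left(U \right)} = \frac{U}{10}$ ($j{\left(U \right)} = U \frac{1}{10} = \frac{U}{10}$)
$95 - 14 j{\left(-3 \right)} = 95 - 14 \cdot \frac{1}{10} \left(-3\right) = 95 - - \frac{21}{5} = 95 + \frac{21}{5} = \frac{496}{5}$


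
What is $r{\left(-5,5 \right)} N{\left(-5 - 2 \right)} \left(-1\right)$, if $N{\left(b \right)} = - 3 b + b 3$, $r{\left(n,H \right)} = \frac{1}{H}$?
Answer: $0$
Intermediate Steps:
$N{\left(b \right)} = 0$ ($N{\left(b \right)} = - 3 b + 3 b = 0$)
$r{\left(-5,5 \right)} N{\left(-5 - 2 \right)} \left(-1\right) = \frac{1}{5} \cdot 0 \left(-1\right) = 0 \left(-1\right) = 0$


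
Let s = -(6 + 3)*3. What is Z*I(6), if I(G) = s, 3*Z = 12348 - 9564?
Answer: -25056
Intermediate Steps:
Z = 928 (Z = (12348 - 9564)/3 = (⅓)*2784 = 928)
s = -27 (s = -9*3 = -1*27 = -27)
I(G) = -27
Z*I(6) = 928*(-27) = -25056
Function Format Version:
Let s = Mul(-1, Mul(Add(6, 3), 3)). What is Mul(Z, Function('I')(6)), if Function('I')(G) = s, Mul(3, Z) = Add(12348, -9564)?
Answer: -25056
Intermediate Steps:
Z = 928 (Z = Mul(Rational(1, 3), Add(12348, -9564)) = Mul(Rational(1, 3), 2784) = 928)
s = -27 (s = Mul(-1, Mul(9, 3)) = Mul(-1, 27) = -27)
Function('I')(G) = -27
Mul(Z, Function('I')(6)) = Mul(928, -27) = -25056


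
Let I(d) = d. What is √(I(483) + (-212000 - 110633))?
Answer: 5*I*√12886 ≈ 567.58*I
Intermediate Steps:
√(I(483) + (-212000 - 110633)) = √(483 + (-212000 - 110633)) = √(483 - 322633) = √(-322150) = 5*I*√12886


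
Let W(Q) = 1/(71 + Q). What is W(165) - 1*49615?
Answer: -11709139/236 ≈ -49615.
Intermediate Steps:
W(165) - 1*49615 = 1/(71 + 165) - 1*49615 = 1/236 - 49615 = -11709139/236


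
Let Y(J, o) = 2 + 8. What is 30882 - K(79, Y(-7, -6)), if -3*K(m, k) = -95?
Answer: 92551/3 ≈ 30850.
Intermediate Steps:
Y(J, o) = 10
K(m, k) = 95/3 (K(m, k) = -⅓*(-95) = 95/3)
30882 - K(79, Y(-7, -6)) = 30882 - 1*95/3 = 30882 - 95/3 = 92551/3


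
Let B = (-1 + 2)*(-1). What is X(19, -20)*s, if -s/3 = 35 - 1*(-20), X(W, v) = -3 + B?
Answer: 660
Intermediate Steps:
B = -1 (B = 1*(-1) = -1)
X(W, v) = -4 (X(W, v) = -3 - 1 = -4)
s = -165 (s = -3*(35 - 1*(-20)) = -3*(35 + 20) = -3*55 = -165)
X(19, -20)*s = -4*(-165) = 660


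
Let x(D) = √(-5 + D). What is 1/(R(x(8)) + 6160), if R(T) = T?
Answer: 6160/37945597 - √3/37945597 ≈ 0.00016229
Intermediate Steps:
1/(R(x(8)) + 6160) = 1/(√(-5 + 8) + 6160) = 1/(√3 + 6160) = 1/(6160 + √3)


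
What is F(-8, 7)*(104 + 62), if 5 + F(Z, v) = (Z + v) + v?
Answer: 166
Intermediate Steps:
F(Z, v) = -5 + Z + 2*v (F(Z, v) = -5 + ((Z + v) + v) = -5 + (Z + 2*v) = -5 + Z + 2*v)
F(-8, 7)*(104 + 62) = (-5 - 8 + 2*7)*(104 + 62) = (-5 - 8 + 14)*166 = 1*166 = 166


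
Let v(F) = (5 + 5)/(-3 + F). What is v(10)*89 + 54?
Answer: 1268/7 ≈ 181.14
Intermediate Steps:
v(F) = 10/(-3 + F)
v(10)*89 + 54 = (10/(-3 + 10))*89 + 54 = (10/7)*89 + 54 = 890/7 + 54 = 1268/7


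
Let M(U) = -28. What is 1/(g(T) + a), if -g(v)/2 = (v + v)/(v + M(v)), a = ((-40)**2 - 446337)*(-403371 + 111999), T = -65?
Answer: 93/12051303551992 ≈ 7.7170e-12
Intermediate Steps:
a = 129583909164 (a = (1600 - 446337)*(-291372) = -444737*(-291372) = 129583909164)
g(v) = -4*v/(-28 + v) (g(v) = -2*(v + v)/(v - 28) = -2*2*v/(-28 + v) = -4*v/(-28 + v))
1/(g(T) + a) = 1/(-4*(-65)/(-28 - 65) + 129583909164) = 1/(-4*(-65)/(-93) + 129583909164) = 1/(-4*(-65)*(-1/93) + 129583909164) = 1/(-260/93 + 129583909164) = 1/(12051303551992/93) = 93/12051303551992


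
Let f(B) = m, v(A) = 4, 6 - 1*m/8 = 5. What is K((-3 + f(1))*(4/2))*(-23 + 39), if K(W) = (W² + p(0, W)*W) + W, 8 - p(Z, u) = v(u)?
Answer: 2400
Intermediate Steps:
m = 8 (m = 48 - 8*5 = 48 - 40 = 8)
p(Z, u) = 4 (p(Z, u) = 8 - 1*4 = 8 - 4 = 4)
f(B) = 8
K(W) = W² + 5*W (K(W) = (W² + 4*W) + W = W² + 5*W)
K((-3 + f(1))*(4/2))*(-23 + 39) = (((-3 + 8)*(4/2))*(5 + (-3 + 8)*(4/2)))*(-23 + 39) = ((5*(4*(½)))*(5 + 5*(4*(½))))*16 = ((5*2)*(5 + 5*2))*16 = (10*(5 + 10))*16 = (10*15)*16 = 150*16 = 2400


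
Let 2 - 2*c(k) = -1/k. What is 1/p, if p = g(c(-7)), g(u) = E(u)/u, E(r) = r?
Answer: 1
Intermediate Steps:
c(k) = 1 + 1/(2*k) (c(k) = 1 - (-1)/(2*k) = 1 + 1/(2*k))
g(u) = 1 (g(u) = u/u = 1)
p = 1
1/p = 1/1 = 1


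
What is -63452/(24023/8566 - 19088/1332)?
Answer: 180995434056/32877293 ≈ 5505.2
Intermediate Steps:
-63452/(24023/8566 - 19088/1332) = -63452/(24023*(1/8566) - 19088*1/1332) = -63452/(24023/8566 - 4772/333) = -63452/(-32877293/2852478) = -63452*(-2852478/32877293) = 180995434056/32877293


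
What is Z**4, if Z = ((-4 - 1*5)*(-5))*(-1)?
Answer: 4100625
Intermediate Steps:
Z = -45 (Z = ((-4 - 5)*(-5))*(-1) = -9*(-5)*(-1) = 45*(-1) = -45)
Z**4 = (-45)**4 = 4100625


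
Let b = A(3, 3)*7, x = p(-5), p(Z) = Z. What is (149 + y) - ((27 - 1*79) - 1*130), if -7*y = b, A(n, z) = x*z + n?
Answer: 343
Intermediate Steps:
x = -5
A(n, z) = n - 5*z (A(n, z) = -5*z + n = n - 5*z)
b = -84 (b = (3 - 5*3)*7 = (3 - 15)*7 = -12*7 = -84)
y = 12 (y = -1/7*(-84) = 12)
(149 + y) - ((27 - 1*79) - 1*130) = (149 + 12) - ((27 - 1*79) - 1*130) = 161 - ((27 - 79) - 130) = 161 - (-52 - 130) = 161 - 1*(-182) = 161 + 182 = 343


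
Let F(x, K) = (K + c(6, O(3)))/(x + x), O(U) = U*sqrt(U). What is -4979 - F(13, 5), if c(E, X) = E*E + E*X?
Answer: -129495/26 - 9*sqrt(3)/13 ≈ -4981.8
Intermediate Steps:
O(U) = U**(3/2)
c(E, X) = E**2 + E*X
F(x, K) = (36 + K + 18*sqrt(3))/(2*x) (F(x, K) = (K + 6*(6 + 3**(3/2)))/(x + x) = (K + 6*(6 + 3*sqrt(3)))/((2*x)) = (K + (36 + 18*sqrt(3)))*(1/(2*x)) = (36 + K + 18*sqrt(3))*(1/(2*x)) = (36 + K + 18*sqrt(3))/(2*x))
-4979 - F(13, 5) = -4979 - (36 + 5 + 18*sqrt(3))/(2*13) = -4979 - (41 + 18*sqrt(3))/(2*13) = -4979 - (41/26 + 9*sqrt(3)/13) = -4979 + (-41/26 - 9*sqrt(3)/13) = -129495/26 - 9*sqrt(3)/13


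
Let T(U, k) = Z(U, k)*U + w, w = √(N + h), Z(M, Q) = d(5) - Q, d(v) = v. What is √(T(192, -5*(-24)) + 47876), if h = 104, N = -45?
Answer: √(25796 + √59) ≈ 160.64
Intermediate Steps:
Z(M, Q) = 5 - Q
w = √59 (w = √(-45 + 104) = √59 ≈ 7.6811)
T(U, k) = √59 + U*(5 - k) (T(U, k) = (5 - k)*U + √59 = U*(5 - k) + √59 = √59 + U*(5 - k))
√(T(192, -5*(-24)) + 47876) = √((√59 - 1*192*(-5 - 5*(-24))) + 47876) = √((√59 - 1*192*(-5 + 120)) + 47876) = √((√59 - 1*192*115) + 47876) = √((√59 - 22080) + 47876) = √((-22080 + √59) + 47876) = √(25796 + √59)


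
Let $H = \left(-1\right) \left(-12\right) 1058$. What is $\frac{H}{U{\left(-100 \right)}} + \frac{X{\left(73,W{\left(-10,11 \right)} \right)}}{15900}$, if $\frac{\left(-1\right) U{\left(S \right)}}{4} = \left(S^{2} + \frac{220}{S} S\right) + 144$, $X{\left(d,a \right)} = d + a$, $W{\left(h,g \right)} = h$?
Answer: $- \frac{4151139}{13732300} \approx -0.30229$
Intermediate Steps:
$H = 12696$ ($H = 12 \cdot 1058 = 12696$)
$X{\left(d,a \right)} = a + d$
$U{\left(S \right)} = -1456 - 4 S^{2}$ ($U{\left(S \right)} = - 4 \left(\left(S^{2} + \frac{220}{S} S\right) + 144\right) = - 4 \left(\left(S^{2} + 220\right) + 144\right) = - 4 \left(\left(220 + S^{2}\right) + 144\right) = - 4 \left(364 + S^{2}\right) = -1456 - 4 S^{2}$)
$\frac{H}{U{\left(-100 \right)}} + \frac{X{\left(73,W{\left(-10,11 \right)} \right)}}{15900} = \frac{12696}{-1456 - 4 \left(-100\right)^{2}} + \frac{-10 + 73}{15900} = \frac{12696}{-1456 - 40000} + 63 \cdot \frac{1}{15900} = \frac{12696}{-1456 - 40000} + \frac{21}{5300} = \frac{12696}{-41456} + \frac{21}{5300} = 12696 \left(- \frac{1}{41456}\right) + \frac{21}{5300} = - \frac{1587}{5182} + \frac{21}{5300} = - \frac{4151139}{13732300}$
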